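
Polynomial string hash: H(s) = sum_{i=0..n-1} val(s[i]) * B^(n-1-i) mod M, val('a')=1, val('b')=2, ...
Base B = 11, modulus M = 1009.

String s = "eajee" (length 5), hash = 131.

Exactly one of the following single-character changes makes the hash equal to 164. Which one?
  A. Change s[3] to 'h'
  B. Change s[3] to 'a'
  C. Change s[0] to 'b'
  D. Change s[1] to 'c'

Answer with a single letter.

Option A: s[3]='e'->'h', delta=(8-5)*11^1 mod 1009 = 33, hash=131+33 mod 1009 = 164 <-- target
Option B: s[3]='e'->'a', delta=(1-5)*11^1 mod 1009 = 965, hash=131+965 mod 1009 = 87
Option C: s[0]='e'->'b', delta=(2-5)*11^4 mod 1009 = 473, hash=131+473 mod 1009 = 604
Option D: s[1]='a'->'c', delta=(3-1)*11^3 mod 1009 = 644, hash=131+644 mod 1009 = 775

Answer: A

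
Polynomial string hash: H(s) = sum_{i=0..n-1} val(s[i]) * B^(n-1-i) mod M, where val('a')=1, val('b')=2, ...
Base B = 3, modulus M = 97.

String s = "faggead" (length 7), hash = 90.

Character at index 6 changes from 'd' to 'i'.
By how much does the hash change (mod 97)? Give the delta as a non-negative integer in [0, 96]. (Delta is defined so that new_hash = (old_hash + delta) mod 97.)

Delta formula: (val(new) - val(old)) * B^(n-1-k) mod M
  val('i') - val('d') = 9 - 4 = 5
  B^(n-1-k) = 3^0 mod 97 = 1
  Delta = 5 * 1 mod 97 = 5

Answer: 5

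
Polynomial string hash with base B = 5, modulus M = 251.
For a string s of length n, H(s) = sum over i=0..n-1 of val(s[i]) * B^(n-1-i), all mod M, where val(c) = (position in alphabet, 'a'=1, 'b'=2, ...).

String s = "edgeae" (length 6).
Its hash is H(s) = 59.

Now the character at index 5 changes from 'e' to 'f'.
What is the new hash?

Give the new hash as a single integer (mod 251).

Answer: 60

Derivation:
val('e') = 5, val('f') = 6
Position k = 5, exponent = n-1-k = 0
B^0 mod M = 5^0 mod 251 = 1
Delta = (6 - 5) * 1 mod 251 = 1
New hash = (59 + 1) mod 251 = 60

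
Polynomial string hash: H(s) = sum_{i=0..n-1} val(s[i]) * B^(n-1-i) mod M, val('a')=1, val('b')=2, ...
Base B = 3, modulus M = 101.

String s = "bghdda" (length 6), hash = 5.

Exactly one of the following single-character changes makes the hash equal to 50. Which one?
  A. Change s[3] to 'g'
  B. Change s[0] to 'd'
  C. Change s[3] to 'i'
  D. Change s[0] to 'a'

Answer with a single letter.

Answer: C

Derivation:
Option A: s[3]='d'->'g', delta=(7-4)*3^2 mod 101 = 27, hash=5+27 mod 101 = 32
Option B: s[0]='b'->'d', delta=(4-2)*3^5 mod 101 = 82, hash=5+82 mod 101 = 87
Option C: s[3]='d'->'i', delta=(9-4)*3^2 mod 101 = 45, hash=5+45 mod 101 = 50 <-- target
Option D: s[0]='b'->'a', delta=(1-2)*3^5 mod 101 = 60, hash=5+60 mod 101 = 65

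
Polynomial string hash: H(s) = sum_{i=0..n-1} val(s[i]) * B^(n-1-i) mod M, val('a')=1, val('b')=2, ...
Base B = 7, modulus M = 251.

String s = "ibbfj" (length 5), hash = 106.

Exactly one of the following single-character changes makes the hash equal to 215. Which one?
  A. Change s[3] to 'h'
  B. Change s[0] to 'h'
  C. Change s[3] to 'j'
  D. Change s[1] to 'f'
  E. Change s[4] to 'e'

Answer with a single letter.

Option A: s[3]='f'->'h', delta=(8-6)*7^1 mod 251 = 14, hash=106+14 mod 251 = 120
Option B: s[0]='i'->'h', delta=(8-9)*7^4 mod 251 = 109, hash=106+109 mod 251 = 215 <-- target
Option C: s[3]='f'->'j', delta=(10-6)*7^1 mod 251 = 28, hash=106+28 mod 251 = 134
Option D: s[1]='b'->'f', delta=(6-2)*7^3 mod 251 = 117, hash=106+117 mod 251 = 223
Option E: s[4]='j'->'e', delta=(5-10)*7^0 mod 251 = 246, hash=106+246 mod 251 = 101

Answer: B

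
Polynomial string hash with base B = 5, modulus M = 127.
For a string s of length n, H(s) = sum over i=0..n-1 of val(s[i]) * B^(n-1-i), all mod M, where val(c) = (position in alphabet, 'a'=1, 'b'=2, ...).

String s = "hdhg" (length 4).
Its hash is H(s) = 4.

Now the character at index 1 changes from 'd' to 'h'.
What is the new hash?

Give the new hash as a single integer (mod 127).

val('d') = 4, val('h') = 8
Position k = 1, exponent = n-1-k = 2
B^2 mod M = 5^2 mod 127 = 25
Delta = (8 - 4) * 25 mod 127 = 100
New hash = (4 + 100) mod 127 = 104

Answer: 104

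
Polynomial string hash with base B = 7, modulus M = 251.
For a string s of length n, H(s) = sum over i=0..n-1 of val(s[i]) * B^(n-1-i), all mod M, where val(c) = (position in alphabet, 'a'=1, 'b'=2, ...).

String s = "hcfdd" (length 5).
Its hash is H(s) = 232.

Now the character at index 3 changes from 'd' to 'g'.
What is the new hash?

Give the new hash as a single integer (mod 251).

val('d') = 4, val('g') = 7
Position k = 3, exponent = n-1-k = 1
B^1 mod M = 7^1 mod 251 = 7
Delta = (7 - 4) * 7 mod 251 = 21
New hash = (232 + 21) mod 251 = 2

Answer: 2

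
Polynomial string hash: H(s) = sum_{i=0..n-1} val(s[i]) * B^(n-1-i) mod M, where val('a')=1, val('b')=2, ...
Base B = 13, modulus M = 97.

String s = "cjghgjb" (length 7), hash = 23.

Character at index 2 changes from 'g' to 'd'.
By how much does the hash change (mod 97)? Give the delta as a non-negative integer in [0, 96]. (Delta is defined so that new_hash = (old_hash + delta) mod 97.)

Answer: 65

Derivation:
Delta formula: (val(new) - val(old)) * B^(n-1-k) mod M
  val('d') - val('g') = 4 - 7 = -3
  B^(n-1-k) = 13^4 mod 97 = 43
  Delta = -3 * 43 mod 97 = 65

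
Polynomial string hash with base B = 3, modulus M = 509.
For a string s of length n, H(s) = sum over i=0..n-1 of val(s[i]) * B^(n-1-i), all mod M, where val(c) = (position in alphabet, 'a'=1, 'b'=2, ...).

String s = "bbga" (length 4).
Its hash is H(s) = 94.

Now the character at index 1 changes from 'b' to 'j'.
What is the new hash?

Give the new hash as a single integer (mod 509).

val('b') = 2, val('j') = 10
Position k = 1, exponent = n-1-k = 2
B^2 mod M = 3^2 mod 509 = 9
Delta = (10 - 2) * 9 mod 509 = 72
New hash = (94 + 72) mod 509 = 166

Answer: 166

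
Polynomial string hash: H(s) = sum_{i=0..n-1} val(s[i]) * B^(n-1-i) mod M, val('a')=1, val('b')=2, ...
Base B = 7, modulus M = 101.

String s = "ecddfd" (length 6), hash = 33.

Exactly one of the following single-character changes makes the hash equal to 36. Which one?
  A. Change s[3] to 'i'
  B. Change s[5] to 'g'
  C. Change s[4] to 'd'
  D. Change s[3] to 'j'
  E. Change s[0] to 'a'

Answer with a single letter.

Option A: s[3]='d'->'i', delta=(9-4)*7^2 mod 101 = 43, hash=33+43 mod 101 = 76
Option B: s[5]='d'->'g', delta=(7-4)*7^0 mod 101 = 3, hash=33+3 mod 101 = 36 <-- target
Option C: s[4]='f'->'d', delta=(4-6)*7^1 mod 101 = 87, hash=33+87 mod 101 = 19
Option D: s[3]='d'->'j', delta=(10-4)*7^2 mod 101 = 92, hash=33+92 mod 101 = 24
Option E: s[0]='e'->'a', delta=(1-5)*7^5 mod 101 = 38, hash=33+38 mod 101 = 71

Answer: B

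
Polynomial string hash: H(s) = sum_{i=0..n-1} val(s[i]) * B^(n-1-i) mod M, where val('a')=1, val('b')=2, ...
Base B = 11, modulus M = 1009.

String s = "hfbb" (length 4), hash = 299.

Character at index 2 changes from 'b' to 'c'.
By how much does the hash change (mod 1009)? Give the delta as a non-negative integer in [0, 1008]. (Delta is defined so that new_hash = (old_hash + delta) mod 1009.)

Delta formula: (val(new) - val(old)) * B^(n-1-k) mod M
  val('c') - val('b') = 3 - 2 = 1
  B^(n-1-k) = 11^1 mod 1009 = 11
  Delta = 1 * 11 mod 1009 = 11

Answer: 11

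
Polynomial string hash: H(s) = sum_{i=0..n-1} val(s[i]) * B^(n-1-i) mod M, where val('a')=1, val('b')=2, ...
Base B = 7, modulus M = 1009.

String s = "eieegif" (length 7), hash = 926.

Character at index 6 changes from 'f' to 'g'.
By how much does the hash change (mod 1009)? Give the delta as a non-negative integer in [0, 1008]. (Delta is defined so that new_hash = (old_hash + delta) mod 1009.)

Answer: 1

Derivation:
Delta formula: (val(new) - val(old)) * B^(n-1-k) mod M
  val('g') - val('f') = 7 - 6 = 1
  B^(n-1-k) = 7^0 mod 1009 = 1
  Delta = 1 * 1 mod 1009 = 1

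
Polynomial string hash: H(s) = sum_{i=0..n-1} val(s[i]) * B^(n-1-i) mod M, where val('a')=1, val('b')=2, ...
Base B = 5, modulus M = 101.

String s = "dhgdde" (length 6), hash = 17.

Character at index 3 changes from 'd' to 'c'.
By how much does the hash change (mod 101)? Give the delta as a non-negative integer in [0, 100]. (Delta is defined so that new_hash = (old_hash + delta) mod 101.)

Answer: 76

Derivation:
Delta formula: (val(new) - val(old)) * B^(n-1-k) mod M
  val('c') - val('d') = 3 - 4 = -1
  B^(n-1-k) = 5^2 mod 101 = 25
  Delta = -1 * 25 mod 101 = 76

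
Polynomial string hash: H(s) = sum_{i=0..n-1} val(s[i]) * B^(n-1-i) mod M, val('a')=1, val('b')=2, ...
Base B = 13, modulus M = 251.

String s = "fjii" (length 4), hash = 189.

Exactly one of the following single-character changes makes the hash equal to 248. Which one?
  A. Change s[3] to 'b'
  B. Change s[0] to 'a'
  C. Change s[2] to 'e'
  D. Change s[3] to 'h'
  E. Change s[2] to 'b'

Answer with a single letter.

Option A: s[3]='i'->'b', delta=(2-9)*13^0 mod 251 = 244, hash=189+244 mod 251 = 182
Option B: s[0]='f'->'a', delta=(1-6)*13^3 mod 251 = 59, hash=189+59 mod 251 = 248 <-- target
Option C: s[2]='i'->'e', delta=(5-9)*13^1 mod 251 = 199, hash=189+199 mod 251 = 137
Option D: s[3]='i'->'h', delta=(8-9)*13^0 mod 251 = 250, hash=189+250 mod 251 = 188
Option E: s[2]='i'->'b', delta=(2-9)*13^1 mod 251 = 160, hash=189+160 mod 251 = 98

Answer: B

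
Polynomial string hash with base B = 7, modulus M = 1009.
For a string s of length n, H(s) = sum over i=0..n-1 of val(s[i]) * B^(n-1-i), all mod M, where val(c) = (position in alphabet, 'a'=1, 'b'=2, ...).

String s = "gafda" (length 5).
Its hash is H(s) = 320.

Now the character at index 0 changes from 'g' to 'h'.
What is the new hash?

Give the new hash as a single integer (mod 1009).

Answer: 703

Derivation:
val('g') = 7, val('h') = 8
Position k = 0, exponent = n-1-k = 4
B^4 mod M = 7^4 mod 1009 = 383
Delta = (8 - 7) * 383 mod 1009 = 383
New hash = (320 + 383) mod 1009 = 703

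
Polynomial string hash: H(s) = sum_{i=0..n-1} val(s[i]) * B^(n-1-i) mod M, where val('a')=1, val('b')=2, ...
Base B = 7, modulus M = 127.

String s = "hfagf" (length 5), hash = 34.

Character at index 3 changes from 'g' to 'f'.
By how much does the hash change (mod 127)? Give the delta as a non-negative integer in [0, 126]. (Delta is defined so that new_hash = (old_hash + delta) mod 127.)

Answer: 120

Derivation:
Delta formula: (val(new) - val(old)) * B^(n-1-k) mod M
  val('f') - val('g') = 6 - 7 = -1
  B^(n-1-k) = 7^1 mod 127 = 7
  Delta = -1 * 7 mod 127 = 120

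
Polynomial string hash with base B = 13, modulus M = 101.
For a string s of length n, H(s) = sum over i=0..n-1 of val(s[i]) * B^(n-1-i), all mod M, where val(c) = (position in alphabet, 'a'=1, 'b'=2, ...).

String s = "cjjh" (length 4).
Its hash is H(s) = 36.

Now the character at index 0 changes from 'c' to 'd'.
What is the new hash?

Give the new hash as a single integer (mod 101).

Answer: 11

Derivation:
val('c') = 3, val('d') = 4
Position k = 0, exponent = n-1-k = 3
B^3 mod M = 13^3 mod 101 = 76
Delta = (4 - 3) * 76 mod 101 = 76
New hash = (36 + 76) mod 101 = 11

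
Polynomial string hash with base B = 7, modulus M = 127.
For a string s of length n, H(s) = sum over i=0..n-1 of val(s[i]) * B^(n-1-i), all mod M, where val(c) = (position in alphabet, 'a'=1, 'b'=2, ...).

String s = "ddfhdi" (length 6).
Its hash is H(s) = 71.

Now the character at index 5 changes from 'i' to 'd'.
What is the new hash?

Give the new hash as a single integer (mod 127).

val('i') = 9, val('d') = 4
Position k = 5, exponent = n-1-k = 0
B^0 mod M = 7^0 mod 127 = 1
Delta = (4 - 9) * 1 mod 127 = 122
New hash = (71 + 122) mod 127 = 66

Answer: 66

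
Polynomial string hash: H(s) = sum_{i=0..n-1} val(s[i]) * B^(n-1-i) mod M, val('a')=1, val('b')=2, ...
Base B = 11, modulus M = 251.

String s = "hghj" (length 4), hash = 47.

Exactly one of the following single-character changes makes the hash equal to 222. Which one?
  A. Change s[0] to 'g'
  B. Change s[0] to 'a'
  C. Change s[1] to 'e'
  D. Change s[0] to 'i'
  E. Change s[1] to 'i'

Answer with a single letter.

Option A: s[0]='h'->'g', delta=(7-8)*11^3 mod 251 = 175, hash=47+175 mod 251 = 222 <-- target
Option B: s[0]='h'->'a', delta=(1-8)*11^3 mod 251 = 221, hash=47+221 mod 251 = 17
Option C: s[1]='g'->'e', delta=(5-7)*11^2 mod 251 = 9, hash=47+9 mod 251 = 56
Option D: s[0]='h'->'i', delta=(9-8)*11^3 mod 251 = 76, hash=47+76 mod 251 = 123
Option E: s[1]='g'->'i', delta=(9-7)*11^2 mod 251 = 242, hash=47+242 mod 251 = 38

Answer: A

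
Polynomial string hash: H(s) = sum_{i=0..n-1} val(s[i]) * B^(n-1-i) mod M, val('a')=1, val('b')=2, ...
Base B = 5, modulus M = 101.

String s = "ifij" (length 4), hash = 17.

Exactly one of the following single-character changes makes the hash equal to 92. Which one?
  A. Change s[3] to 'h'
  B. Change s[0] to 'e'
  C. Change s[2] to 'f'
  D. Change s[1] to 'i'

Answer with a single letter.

Option A: s[3]='j'->'h', delta=(8-10)*5^0 mod 101 = 99, hash=17+99 mod 101 = 15
Option B: s[0]='i'->'e', delta=(5-9)*5^3 mod 101 = 5, hash=17+5 mod 101 = 22
Option C: s[2]='i'->'f', delta=(6-9)*5^1 mod 101 = 86, hash=17+86 mod 101 = 2
Option D: s[1]='f'->'i', delta=(9-6)*5^2 mod 101 = 75, hash=17+75 mod 101 = 92 <-- target

Answer: D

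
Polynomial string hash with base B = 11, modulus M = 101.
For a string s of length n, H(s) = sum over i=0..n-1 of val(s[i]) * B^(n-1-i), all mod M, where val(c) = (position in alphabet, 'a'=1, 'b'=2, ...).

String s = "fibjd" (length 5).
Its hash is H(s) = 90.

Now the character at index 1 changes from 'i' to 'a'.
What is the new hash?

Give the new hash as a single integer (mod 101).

val('i') = 9, val('a') = 1
Position k = 1, exponent = n-1-k = 3
B^3 mod M = 11^3 mod 101 = 18
Delta = (1 - 9) * 18 mod 101 = 58
New hash = (90 + 58) mod 101 = 47

Answer: 47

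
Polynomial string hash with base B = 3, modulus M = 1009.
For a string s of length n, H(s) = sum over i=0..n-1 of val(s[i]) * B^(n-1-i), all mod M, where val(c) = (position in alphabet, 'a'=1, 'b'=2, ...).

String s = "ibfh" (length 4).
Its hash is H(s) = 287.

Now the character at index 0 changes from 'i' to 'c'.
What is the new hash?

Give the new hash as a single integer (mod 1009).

Answer: 125

Derivation:
val('i') = 9, val('c') = 3
Position k = 0, exponent = n-1-k = 3
B^3 mod M = 3^3 mod 1009 = 27
Delta = (3 - 9) * 27 mod 1009 = 847
New hash = (287 + 847) mod 1009 = 125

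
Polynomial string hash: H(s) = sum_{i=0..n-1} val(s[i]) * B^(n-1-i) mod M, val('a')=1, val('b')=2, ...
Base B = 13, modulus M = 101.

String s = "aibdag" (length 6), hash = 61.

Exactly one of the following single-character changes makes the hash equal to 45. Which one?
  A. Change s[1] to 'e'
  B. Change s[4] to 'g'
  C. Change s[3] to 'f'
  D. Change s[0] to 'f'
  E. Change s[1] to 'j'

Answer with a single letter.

Answer: D

Derivation:
Option A: s[1]='i'->'e', delta=(5-9)*13^4 mod 101 = 88, hash=61+88 mod 101 = 48
Option B: s[4]='a'->'g', delta=(7-1)*13^1 mod 101 = 78, hash=61+78 mod 101 = 38
Option C: s[3]='d'->'f', delta=(6-4)*13^2 mod 101 = 35, hash=61+35 mod 101 = 96
Option D: s[0]='a'->'f', delta=(6-1)*13^5 mod 101 = 85, hash=61+85 mod 101 = 45 <-- target
Option E: s[1]='i'->'j', delta=(10-9)*13^4 mod 101 = 79, hash=61+79 mod 101 = 39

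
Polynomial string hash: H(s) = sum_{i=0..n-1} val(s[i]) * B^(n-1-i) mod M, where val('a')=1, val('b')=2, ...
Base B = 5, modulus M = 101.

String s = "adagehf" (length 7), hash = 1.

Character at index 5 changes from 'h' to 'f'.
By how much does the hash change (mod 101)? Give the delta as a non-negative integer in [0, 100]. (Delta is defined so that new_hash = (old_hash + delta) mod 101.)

Delta formula: (val(new) - val(old)) * B^(n-1-k) mod M
  val('f') - val('h') = 6 - 8 = -2
  B^(n-1-k) = 5^1 mod 101 = 5
  Delta = -2 * 5 mod 101 = 91

Answer: 91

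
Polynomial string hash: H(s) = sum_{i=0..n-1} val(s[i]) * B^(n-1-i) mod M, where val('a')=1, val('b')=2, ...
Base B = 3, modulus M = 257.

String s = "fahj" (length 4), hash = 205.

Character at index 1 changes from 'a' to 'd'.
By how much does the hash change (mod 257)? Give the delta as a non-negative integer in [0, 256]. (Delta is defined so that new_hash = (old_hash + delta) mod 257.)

Delta formula: (val(new) - val(old)) * B^(n-1-k) mod M
  val('d') - val('a') = 4 - 1 = 3
  B^(n-1-k) = 3^2 mod 257 = 9
  Delta = 3 * 9 mod 257 = 27

Answer: 27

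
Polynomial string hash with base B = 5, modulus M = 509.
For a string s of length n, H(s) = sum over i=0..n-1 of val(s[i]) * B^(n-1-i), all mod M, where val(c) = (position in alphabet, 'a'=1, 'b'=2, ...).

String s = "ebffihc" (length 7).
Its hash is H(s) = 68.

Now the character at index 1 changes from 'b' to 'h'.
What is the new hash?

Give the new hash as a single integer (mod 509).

val('b') = 2, val('h') = 8
Position k = 1, exponent = n-1-k = 5
B^5 mod M = 5^5 mod 509 = 71
Delta = (8 - 2) * 71 mod 509 = 426
New hash = (68 + 426) mod 509 = 494

Answer: 494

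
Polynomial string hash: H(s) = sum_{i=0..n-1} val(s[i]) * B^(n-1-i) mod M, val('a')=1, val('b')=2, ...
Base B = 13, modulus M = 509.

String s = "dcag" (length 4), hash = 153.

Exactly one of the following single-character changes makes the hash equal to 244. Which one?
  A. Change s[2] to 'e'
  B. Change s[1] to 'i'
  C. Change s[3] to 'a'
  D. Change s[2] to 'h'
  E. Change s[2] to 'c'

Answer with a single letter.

Answer: D

Derivation:
Option A: s[2]='a'->'e', delta=(5-1)*13^1 mod 509 = 52, hash=153+52 mod 509 = 205
Option B: s[1]='c'->'i', delta=(9-3)*13^2 mod 509 = 505, hash=153+505 mod 509 = 149
Option C: s[3]='g'->'a', delta=(1-7)*13^0 mod 509 = 503, hash=153+503 mod 509 = 147
Option D: s[2]='a'->'h', delta=(8-1)*13^1 mod 509 = 91, hash=153+91 mod 509 = 244 <-- target
Option E: s[2]='a'->'c', delta=(3-1)*13^1 mod 509 = 26, hash=153+26 mod 509 = 179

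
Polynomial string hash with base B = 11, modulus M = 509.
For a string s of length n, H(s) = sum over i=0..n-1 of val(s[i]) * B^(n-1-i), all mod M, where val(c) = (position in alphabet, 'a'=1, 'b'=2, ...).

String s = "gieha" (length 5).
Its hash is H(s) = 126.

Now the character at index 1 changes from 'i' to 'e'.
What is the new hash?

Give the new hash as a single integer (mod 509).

Answer: 401

Derivation:
val('i') = 9, val('e') = 5
Position k = 1, exponent = n-1-k = 3
B^3 mod M = 11^3 mod 509 = 313
Delta = (5 - 9) * 313 mod 509 = 275
New hash = (126 + 275) mod 509 = 401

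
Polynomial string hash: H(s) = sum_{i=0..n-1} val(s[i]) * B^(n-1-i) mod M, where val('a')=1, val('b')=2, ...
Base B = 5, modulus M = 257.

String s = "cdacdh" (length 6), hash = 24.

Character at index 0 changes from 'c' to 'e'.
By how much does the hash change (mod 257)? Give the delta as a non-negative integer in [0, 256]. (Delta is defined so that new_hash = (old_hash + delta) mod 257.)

Answer: 82

Derivation:
Delta formula: (val(new) - val(old)) * B^(n-1-k) mod M
  val('e') - val('c') = 5 - 3 = 2
  B^(n-1-k) = 5^5 mod 257 = 41
  Delta = 2 * 41 mod 257 = 82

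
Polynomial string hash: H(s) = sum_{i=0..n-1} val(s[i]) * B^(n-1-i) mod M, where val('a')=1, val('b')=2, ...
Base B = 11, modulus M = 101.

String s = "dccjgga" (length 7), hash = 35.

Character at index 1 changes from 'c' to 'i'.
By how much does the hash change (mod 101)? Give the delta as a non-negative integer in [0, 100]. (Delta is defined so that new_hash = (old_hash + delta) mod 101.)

Answer: 39

Derivation:
Delta formula: (val(new) - val(old)) * B^(n-1-k) mod M
  val('i') - val('c') = 9 - 3 = 6
  B^(n-1-k) = 11^5 mod 101 = 57
  Delta = 6 * 57 mod 101 = 39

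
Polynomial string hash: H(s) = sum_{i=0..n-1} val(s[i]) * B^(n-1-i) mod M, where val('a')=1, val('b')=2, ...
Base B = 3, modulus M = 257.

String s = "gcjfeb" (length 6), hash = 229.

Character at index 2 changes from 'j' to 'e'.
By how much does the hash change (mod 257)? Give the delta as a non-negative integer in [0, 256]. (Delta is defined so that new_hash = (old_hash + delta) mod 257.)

Delta formula: (val(new) - val(old)) * B^(n-1-k) mod M
  val('e') - val('j') = 5 - 10 = -5
  B^(n-1-k) = 3^3 mod 257 = 27
  Delta = -5 * 27 mod 257 = 122

Answer: 122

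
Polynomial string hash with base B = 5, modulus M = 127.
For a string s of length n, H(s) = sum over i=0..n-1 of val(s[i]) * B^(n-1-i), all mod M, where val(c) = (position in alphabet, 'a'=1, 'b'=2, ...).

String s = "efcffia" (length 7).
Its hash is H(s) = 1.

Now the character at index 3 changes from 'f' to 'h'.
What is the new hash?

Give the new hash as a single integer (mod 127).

Answer: 124

Derivation:
val('f') = 6, val('h') = 8
Position k = 3, exponent = n-1-k = 3
B^3 mod M = 5^3 mod 127 = 125
Delta = (8 - 6) * 125 mod 127 = 123
New hash = (1 + 123) mod 127 = 124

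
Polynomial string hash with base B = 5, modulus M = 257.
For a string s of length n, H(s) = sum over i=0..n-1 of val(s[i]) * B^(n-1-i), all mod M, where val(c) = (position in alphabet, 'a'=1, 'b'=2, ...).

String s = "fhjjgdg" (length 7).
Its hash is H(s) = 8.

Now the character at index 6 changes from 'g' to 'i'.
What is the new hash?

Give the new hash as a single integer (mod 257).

Answer: 10

Derivation:
val('g') = 7, val('i') = 9
Position k = 6, exponent = n-1-k = 0
B^0 mod M = 5^0 mod 257 = 1
Delta = (9 - 7) * 1 mod 257 = 2
New hash = (8 + 2) mod 257 = 10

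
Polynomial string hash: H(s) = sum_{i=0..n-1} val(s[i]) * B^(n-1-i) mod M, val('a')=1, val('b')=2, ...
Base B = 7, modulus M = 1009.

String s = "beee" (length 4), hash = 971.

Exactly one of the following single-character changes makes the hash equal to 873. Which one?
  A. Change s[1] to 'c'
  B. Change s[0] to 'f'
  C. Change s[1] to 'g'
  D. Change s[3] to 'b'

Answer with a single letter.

Answer: A

Derivation:
Option A: s[1]='e'->'c', delta=(3-5)*7^2 mod 1009 = 911, hash=971+911 mod 1009 = 873 <-- target
Option B: s[0]='b'->'f', delta=(6-2)*7^3 mod 1009 = 363, hash=971+363 mod 1009 = 325
Option C: s[1]='e'->'g', delta=(7-5)*7^2 mod 1009 = 98, hash=971+98 mod 1009 = 60
Option D: s[3]='e'->'b', delta=(2-5)*7^0 mod 1009 = 1006, hash=971+1006 mod 1009 = 968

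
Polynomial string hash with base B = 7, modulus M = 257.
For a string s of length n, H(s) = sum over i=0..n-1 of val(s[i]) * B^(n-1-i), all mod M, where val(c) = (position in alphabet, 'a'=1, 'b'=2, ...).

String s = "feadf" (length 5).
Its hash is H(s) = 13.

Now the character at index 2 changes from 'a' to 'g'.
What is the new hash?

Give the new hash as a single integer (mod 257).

Answer: 50

Derivation:
val('a') = 1, val('g') = 7
Position k = 2, exponent = n-1-k = 2
B^2 mod M = 7^2 mod 257 = 49
Delta = (7 - 1) * 49 mod 257 = 37
New hash = (13 + 37) mod 257 = 50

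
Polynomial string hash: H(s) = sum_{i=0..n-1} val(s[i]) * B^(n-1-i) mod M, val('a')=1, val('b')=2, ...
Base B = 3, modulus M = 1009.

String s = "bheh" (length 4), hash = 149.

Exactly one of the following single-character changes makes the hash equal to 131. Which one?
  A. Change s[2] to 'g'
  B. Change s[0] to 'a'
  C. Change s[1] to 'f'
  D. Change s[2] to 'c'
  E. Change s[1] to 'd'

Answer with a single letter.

Option A: s[2]='e'->'g', delta=(7-5)*3^1 mod 1009 = 6, hash=149+6 mod 1009 = 155
Option B: s[0]='b'->'a', delta=(1-2)*3^3 mod 1009 = 982, hash=149+982 mod 1009 = 122
Option C: s[1]='h'->'f', delta=(6-8)*3^2 mod 1009 = 991, hash=149+991 mod 1009 = 131 <-- target
Option D: s[2]='e'->'c', delta=(3-5)*3^1 mod 1009 = 1003, hash=149+1003 mod 1009 = 143
Option E: s[1]='h'->'d', delta=(4-8)*3^2 mod 1009 = 973, hash=149+973 mod 1009 = 113

Answer: C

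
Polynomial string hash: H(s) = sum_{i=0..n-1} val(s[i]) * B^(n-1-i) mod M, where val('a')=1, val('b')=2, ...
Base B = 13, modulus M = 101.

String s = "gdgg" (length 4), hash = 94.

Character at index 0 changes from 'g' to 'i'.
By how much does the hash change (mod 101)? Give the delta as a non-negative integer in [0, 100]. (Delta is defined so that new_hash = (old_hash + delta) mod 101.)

Answer: 51

Derivation:
Delta formula: (val(new) - val(old)) * B^(n-1-k) mod M
  val('i') - val('g') = 9 - 7 = 2
  B^(n-1-k) = 13^3 mod 101 = 76
  Delta = 2 * 76 mod 101 = 51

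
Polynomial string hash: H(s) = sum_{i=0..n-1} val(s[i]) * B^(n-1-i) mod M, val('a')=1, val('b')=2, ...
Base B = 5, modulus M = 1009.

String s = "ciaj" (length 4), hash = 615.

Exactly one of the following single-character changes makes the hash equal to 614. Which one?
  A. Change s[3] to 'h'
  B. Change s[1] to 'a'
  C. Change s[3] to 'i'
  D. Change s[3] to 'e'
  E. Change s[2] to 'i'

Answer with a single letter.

Answer: C

Derivation:
Option A: s[3]='j'->'h', delta=(8-10)*5^0 mod 1009 = 1007, hash=615+1007 mod 1009 = 613
Option B: s[1]='i'->'a', delta=(1-9)*5^2 mod 1009 = 809, hash=615+809 mod 1009 = 415
Option C: s[3]='j'->'i', delta=(9-10)*5^0 mod 1009 = 1008, hash=615+1008 mod 1009 = 614 <-- target
Option D: s[3]='j'->'e', delta=(5-10)*5^0 mod 1009 = 1004, hash=615+1004 mod 1009 = 610
Option E: s[2]='a'->'i', delta=(9-1)*5^1 mod 1009 = 40, hash=615+40 mod 1009 = 655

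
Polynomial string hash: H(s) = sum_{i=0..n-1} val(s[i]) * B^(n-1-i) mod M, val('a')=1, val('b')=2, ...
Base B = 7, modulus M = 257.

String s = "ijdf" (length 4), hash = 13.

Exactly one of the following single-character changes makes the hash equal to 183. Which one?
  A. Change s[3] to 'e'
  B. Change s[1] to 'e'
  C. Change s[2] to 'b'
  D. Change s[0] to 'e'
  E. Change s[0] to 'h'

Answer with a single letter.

Option A: s[3]='f'->'e', delta=(5-6)*7^0 mod 257 = 256, hash=13+256 mod 257 = 12
Option B: s[1]='j'->'e', delta=(5-10)*7^2 mod 257 = 12, hash=13+12 mod 257 = 25
Option C: s[2]='d'->'b', delta=(2-4)*7^1 mod 257 = 243, hash=13+243 mod 257 = 256
Option D: s[0]='i'->'e', delta=(5-9)*7^3 mod 257 = 170, hash=13+170 mod 257 = 183 <-- target
Option E: s[0]='i'->'h', delta=(8-9)*7^3 mod 257 = 171, hash=13+171 mod 257 = 184

Answer: D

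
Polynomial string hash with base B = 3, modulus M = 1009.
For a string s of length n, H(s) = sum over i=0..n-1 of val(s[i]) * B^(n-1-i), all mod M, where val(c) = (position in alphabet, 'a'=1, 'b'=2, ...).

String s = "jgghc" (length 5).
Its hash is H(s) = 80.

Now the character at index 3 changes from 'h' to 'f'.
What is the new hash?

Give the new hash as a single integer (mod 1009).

Answer: 74

Derivation:
val('h') = 8, val('f') = 6
Position k = 3, exponent = n-1-k = 1
B^1 mod M = 3^1 mod 1009 = 3
Delta = (6 - 8) * 3 mod 1009 = 1003
New hash = (80 + 1003) mod 1009 = 74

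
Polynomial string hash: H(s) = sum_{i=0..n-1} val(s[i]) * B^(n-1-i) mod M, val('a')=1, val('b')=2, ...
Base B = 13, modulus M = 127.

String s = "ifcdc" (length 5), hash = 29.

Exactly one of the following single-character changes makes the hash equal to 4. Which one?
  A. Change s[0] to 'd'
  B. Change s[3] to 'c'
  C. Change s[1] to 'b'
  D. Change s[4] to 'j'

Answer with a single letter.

Option A: s[0]='i'->'d', delta=(4-9)*13^4 mod 127 = 70, hash=29+70 mod 127 = 99
Option B: s[3]='d'->'c', delta=(3-4)*13^1 mod 127 = 114, hash=29+114 mod 127 = 16
Option C: s[1]='f'->'b', delta=(2-6)*13^3 mod 127 = 102, hash=29+102 mod 127 = 4 <-- target
Option D: s[4]='c'->'j', delta=(10-3)*13^0 mod 127 = 7, hash=29+7 mod 127 = 36

Answer: C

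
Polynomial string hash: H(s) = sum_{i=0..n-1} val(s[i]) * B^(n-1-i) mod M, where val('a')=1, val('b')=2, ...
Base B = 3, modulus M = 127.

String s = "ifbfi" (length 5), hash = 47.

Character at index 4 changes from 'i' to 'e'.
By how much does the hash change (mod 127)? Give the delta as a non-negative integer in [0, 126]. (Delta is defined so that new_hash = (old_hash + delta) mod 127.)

Answer: 123

Derivation:
Delta formula: (val(new) - val(old)) * B^(n-1-k) mod M
  val('e') - val('i') = 5 - 9 = -4
  B^(n-1-k) = 3^0 mod 127 = 1
  Delta = -4 * 1 mod 127 = 123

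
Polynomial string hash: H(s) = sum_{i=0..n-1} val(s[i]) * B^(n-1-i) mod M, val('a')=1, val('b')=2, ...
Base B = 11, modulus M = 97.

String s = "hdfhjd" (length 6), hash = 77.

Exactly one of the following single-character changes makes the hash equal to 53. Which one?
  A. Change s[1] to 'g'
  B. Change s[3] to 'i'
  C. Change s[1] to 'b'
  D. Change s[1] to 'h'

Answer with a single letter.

Option A: s[1]='d'->'g', delta=(7-4)*11^4 mod 97 = 79, hash=77+79 mod 97 = 59
Option B: s[3]='h'->'i', delta=(9-8)*11^2 mod 97 = 24, hash=77+24 mod 97 = 4
Option C: s[1]='d'->'b', delta=(2-4)*11^4 mod 97 = 12, hash=77+12 mod 97 = 89
Option D: s[1]='d'->'h', delta=(8-4)*11^4 mod 97 = 73, hash=77+73 mod 97 = 53 <-- target

Answer: D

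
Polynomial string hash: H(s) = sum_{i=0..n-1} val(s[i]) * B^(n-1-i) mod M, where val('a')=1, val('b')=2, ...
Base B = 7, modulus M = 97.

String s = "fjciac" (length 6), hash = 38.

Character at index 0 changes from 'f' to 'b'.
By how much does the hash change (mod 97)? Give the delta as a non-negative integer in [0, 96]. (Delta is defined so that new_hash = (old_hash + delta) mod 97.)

Delta formula: (val(new) - val(old)) * B^(n-1-k) mod M
  val('b') - val('f') = 2 - 6 = -4
  B^(n-1-k) = 7^5 mod 97 = 26
  Delta = -4 * 26 mod 97 = 90

Answer: 90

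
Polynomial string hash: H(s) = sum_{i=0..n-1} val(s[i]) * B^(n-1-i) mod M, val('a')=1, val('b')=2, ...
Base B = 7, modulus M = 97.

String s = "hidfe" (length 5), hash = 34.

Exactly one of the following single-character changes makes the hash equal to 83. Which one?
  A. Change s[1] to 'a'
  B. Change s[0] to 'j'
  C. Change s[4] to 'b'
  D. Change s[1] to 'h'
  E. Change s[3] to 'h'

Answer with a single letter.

Answer: B

Derivation:
Option A: s[1]='i'->'a', delta=(1-9)*7^3 mod 97 = 69, hash=34+69 mod 97 = 6
Option B: s[0]='h'->'j', delta=(10-8)*7^4 mod 97 = 49, hash=34+49 mod 97 = 83 <-- target
Option C: s[4]='e'->'b', delta=(2-5)*7^0 mod 97 = 94, hash=34+94 mod 97 = 31
Option D: s[1]='i'->'h', delta=(8-9)*7^3 mod 97 = 45, hash=34+45 mod 97 = 79
Option E: s[3]='f'->'h', delta=(8-6)*7^1 mod 97 = 14, hash=34+14 mod 97 = 48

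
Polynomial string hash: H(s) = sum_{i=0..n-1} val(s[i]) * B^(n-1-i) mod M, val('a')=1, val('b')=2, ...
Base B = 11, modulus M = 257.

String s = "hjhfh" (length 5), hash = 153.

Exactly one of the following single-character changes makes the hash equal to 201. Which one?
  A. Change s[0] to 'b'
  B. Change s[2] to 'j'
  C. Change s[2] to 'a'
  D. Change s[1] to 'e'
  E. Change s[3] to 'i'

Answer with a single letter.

Answer: A

Derivation:
Option A: s[0]='h'->'b', delta=(2-8)*11^4 mod 257 = 48, hash=153+48 mod 257 = 201 <-- target
Option B: s[2]='h'->'j', delta=(10-8)*11^2 mod 257 = 242, hash=153+242 mod 257 = 138
Option C: s[2]='h'->'a', delta=(1-8)*11^2 mod 257 = 181, hash=153+181 mod 257 = 77
Option D: s[1]='j'->'e', delta=(5-10)*11^3 mod 257 = 27, hash=153+27 mod 257 = 180
Option E: s[3]='f'->'i', delta=(9-6)*11^1 mod 257 = 33, hash=153+33 mod 257 = 186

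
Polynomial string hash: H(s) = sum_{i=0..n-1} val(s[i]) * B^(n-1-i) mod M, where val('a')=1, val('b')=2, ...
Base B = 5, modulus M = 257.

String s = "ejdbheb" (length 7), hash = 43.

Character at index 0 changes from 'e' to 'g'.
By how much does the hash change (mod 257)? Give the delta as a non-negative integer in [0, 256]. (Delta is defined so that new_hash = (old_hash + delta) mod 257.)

Delta formula: (val(new) - val(old)) * B^(n-1-k) mod M
  val('g') - val('e') = 7 - 5 = 2
  B^(n-1-k) = 5^6 mod 257 = 205
  Delta = 2 * 205 mod 257 = 153

Answer: 153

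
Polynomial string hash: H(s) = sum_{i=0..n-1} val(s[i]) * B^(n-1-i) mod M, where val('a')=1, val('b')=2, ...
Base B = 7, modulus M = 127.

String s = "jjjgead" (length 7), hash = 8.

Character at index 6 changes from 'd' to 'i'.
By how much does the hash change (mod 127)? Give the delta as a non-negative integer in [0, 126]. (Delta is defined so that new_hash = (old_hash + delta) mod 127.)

Answer: 5

Derivation:
Delta formula: (val(new) - val(old)) * B^(n-1-k) mod M
  val('i') - val('d') = 9 - 4 = 5
  B^(n-1-k) = 7^0 mod 127 = 1
  Delta = 5 * 1 mod 127 = 5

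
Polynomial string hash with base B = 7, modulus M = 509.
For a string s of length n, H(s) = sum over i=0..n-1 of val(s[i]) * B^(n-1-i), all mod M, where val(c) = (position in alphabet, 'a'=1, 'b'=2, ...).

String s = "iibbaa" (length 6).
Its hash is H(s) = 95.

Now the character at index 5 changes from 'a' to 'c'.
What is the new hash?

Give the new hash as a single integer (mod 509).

Answer: 97

Derivation:
val('a') = 1, val('c') = 3
Position k = 5, exponent = n-1-k = 0
B^0 mod M = 7^0 mod 509 = 1
Delta = (3 - 1) * 1 mod 509 = 2
New hash = (95 + 2) mod 509 = 97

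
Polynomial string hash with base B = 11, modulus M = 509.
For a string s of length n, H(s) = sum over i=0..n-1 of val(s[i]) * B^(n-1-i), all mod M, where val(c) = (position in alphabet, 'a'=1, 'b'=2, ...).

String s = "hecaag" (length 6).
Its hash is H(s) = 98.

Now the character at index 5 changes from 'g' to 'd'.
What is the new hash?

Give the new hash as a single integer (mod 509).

val('g') = 7, val('d') = 4
Position k = 5, exponent = n-1-k = 0
B^0 mod M = 11^0 mod 509 = 1
Delta = (4 - 7) * 1 mod 509 = 506
New hash = (98 + 506) mod 509 = 95

Answer: 95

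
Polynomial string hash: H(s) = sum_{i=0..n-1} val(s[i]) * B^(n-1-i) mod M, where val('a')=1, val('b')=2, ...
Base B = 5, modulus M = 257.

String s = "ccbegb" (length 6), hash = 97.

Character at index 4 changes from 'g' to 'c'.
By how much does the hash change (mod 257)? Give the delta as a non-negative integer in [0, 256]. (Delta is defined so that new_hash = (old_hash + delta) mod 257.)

Delta formula: (val(new) - val(old)) * B^(n-1-k) mod M
  val('c') - val('g') = 3 - 7 = -4
  B^(n-1-k) = 5^1 mod 257 = 5
  Delta = -4 * 5 mod 257 = 237

Answer: 237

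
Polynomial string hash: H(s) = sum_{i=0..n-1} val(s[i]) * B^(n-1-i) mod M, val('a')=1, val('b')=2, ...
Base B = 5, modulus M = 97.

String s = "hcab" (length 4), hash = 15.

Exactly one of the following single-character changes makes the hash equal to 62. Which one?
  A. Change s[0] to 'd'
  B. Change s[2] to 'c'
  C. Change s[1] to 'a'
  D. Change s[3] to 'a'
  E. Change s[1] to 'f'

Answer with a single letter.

Option A: s[0]='h'->'d', delta=(4-8)*5^3 mod 97 = 82, hash=15+82 mod 97 = 0
Option B: s[2]='a'->'c', delta=(3-1)*5^1 mod 97 = 10, hash=15+10 mod 97 = 25
Option C: s[1]='c'->'a', delta=(1-3)*5^2 mod 97 = 47, hash=15+47 mod 97 = 62 <-- target
Option D: s[3]='b'->'a', delta=(1-2)*5^0 mod 97 = 96, hash=15+96 mod 97 = 14
Option E: s[1]='c'->'f', delta=(6-3)*5^2 mod 97 = 75, hash=15+75 mod 97 = 90

Answer: C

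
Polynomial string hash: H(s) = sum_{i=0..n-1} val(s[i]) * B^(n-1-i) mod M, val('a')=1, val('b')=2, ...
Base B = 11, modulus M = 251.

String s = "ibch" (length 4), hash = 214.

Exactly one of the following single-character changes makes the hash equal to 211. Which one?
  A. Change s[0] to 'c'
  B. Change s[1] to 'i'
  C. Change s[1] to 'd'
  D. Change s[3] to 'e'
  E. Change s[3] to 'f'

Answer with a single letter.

Answer: D

Derivation:
Option A: s[0]='i'->'c', delta=(3-9)*11^3 mod 251 = 46, hash=214+46 mod 251 = 9
Option B: s[1]='b'->'i', delta=(9-2)*11^2 mod 251 = 94, hash=214+94 mod 251 = 57
Option C: s[1]='b'->'d', delta=(4-2)*11^2 mod 251 = 242, hash=214+242 mod 251 = 205
Option D: s[3]='h'->'e', delta=(5-8)*11^0 mod 251 = 248, hash=214+248 mod 251 = 211 <-- target
Option E: s[3]='h'->'f', delta=(6-8)*11^0 mod 251 = 249, hash=214+249 mod 251 = 212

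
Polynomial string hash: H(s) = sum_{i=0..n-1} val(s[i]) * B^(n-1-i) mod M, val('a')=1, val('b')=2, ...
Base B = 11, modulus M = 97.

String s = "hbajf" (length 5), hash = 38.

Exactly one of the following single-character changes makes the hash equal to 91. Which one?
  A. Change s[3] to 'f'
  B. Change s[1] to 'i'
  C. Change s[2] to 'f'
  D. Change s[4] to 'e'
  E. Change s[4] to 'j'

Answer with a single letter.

Option A: s[3]='j'->'f', delta=(6-10)*11^1 mod 97 = 53, hash=38+53 mod 97 = 91 <-- target
Option B: s[1]='b'->'i', delta=(9-2)*11^3 mod 97 = 5, hash=38+5 mod 97 = 43
Option C: s[2]='a'->'f', delta=(6-1)*11^2 mod 97 = 23, hash=38+23 mod 97 = 61
Option D: s[4]='f'->'e', delta=(5-6)*11^0 mod 97 = 96, hash=38+96 mod 97 = 37
Option E: s[4]='f'->'j', delta=(10-6)*11^0 mod 97 = 4, hash=38+4 mod 97 = 42

Answer: A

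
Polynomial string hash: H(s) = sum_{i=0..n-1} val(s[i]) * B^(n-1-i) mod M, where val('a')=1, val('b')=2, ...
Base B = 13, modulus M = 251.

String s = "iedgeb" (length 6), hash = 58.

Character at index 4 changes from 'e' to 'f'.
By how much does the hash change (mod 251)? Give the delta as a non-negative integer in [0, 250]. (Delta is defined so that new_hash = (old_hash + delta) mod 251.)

Answer: 13

Derivation:
Delta formula: (val(new) - val(old)) * B^(n-1-k) mod M
  val('f') - val('e') = 6 - 5 = 1
  B^(n-1-k) = 13^1 mod 251 = 13
  Delta = 1 * 13 mod 251 = 13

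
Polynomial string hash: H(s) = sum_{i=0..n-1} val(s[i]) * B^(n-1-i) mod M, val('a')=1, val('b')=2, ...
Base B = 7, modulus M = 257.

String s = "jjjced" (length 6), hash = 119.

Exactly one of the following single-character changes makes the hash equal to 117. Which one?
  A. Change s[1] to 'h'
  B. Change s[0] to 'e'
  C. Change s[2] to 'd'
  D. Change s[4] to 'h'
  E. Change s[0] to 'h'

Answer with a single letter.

Answer: C

Derivation:
Option A: s[1]='j'->'h', delta=(8-10)*7^4 mod 257 = 81, hash=119+81 mod 257 = 200
Option B: s[0]='j'->'e', delta=(5-10)*7^5 mod 257 = 4, hash=119+4 mod 257 = 123
Option C: s[2]='j'->'d', delta=(4-10)*7^3 mod 257 = 255, hash=119+255 mod 257 = 117 <-- target
Option D: s[4]='e'->'h', delta=(8-5)*7^1 mod 257 = 21, hash=119+21 mod 257 = 140
Option E: s[0]='j'->'h', delta=(8-10)*7^5 mod 257 = 53, hash=119+53 mod 257 = 172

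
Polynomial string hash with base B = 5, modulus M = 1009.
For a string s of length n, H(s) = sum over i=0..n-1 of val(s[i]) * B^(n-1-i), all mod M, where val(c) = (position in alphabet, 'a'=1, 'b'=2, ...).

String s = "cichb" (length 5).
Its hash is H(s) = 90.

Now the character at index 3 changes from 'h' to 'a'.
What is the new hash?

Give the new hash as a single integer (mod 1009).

val('h') = 8, val('a') = 1
Position k = 3, exponent = n-1-k = 1
B^1 mod M = 5^1 mod 1009 = 5
Delta = (1 - 8) * 5 mod 1009 = 974
New hash = (90 + 974) mod 1009 = 55

Answer: 55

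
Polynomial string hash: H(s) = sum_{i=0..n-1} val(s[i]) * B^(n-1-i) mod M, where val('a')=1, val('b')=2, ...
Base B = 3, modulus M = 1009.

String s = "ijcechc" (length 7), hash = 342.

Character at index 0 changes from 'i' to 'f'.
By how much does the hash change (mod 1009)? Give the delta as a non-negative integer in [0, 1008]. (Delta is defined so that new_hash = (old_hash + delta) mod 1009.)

Delta formula: (val(new) - val(old)) * B^(n-1-k) mod M
  val('f') - val('i') = 6 - 9 = -3
  B^(n-1-k) = 3^6 mod 1009 = 729
  Delta = -3 * 729 mod 1009 = 840

Answer: 840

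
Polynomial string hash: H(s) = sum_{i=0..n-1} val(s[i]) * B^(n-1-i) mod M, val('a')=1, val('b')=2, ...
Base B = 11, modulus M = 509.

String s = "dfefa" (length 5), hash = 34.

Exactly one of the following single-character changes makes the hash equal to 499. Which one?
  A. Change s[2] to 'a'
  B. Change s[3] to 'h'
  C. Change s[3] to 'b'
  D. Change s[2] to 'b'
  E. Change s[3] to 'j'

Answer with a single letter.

Answer: C

Derivation:
Option A: s[2]='e'->'a', delta=(1-5)*11^2 mod 509 = 25, hash=34+25 mod 509 = 59
Option B: s[3]='f'->'h', delta=(8-6)*11^1 mod 509 = 22, hash=34+22 mod 509 = 56
Option C: s[3]='f'->'b', delta=(2-6)*11^1 mod 509 = 465, hash=34+465 mod 509 = 499 <-- target
Option D: s[2]='e'->'b', delta=(2-5)*11^2 mod 509 = 146, hash=34+146 mod 509 = 180
Option E: s[3]='f'->'j', delta=(10-6)*11^1 mod 509 = 44, hash=34+44 mod 509 = 78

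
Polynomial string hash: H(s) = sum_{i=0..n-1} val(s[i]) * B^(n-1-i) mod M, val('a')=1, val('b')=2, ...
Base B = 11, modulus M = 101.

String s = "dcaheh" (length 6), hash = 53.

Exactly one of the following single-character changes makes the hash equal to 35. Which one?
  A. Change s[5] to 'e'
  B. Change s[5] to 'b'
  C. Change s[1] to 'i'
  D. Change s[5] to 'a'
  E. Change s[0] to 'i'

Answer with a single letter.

Answer: E

Derivation:
Option A: s[5]='h'->'e', delta=(5-8)*11^0 mod 101 = 98, hash=53+98 mod 101 = 50
Option B: s[5]='h'->'b', delta=(2-8)*11^0 mod 101 = 95, hash=53+95 mod 101 = 47
Option C: s[1]='c'->'i', delta=(9-3)*11^4 mod 101 = 77, hash=53+77 mod 101 = 29
Option D: s[5]='h'->'a', delta=(1-8)*11^0 mod 101 = 94, hash=53+94 mod 101 = 46
Option E: s[0]='d'->'i', delta=(9-4)*11^5 mod 101 = 83, hash=53+83 mod 101 = 35 <-- target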